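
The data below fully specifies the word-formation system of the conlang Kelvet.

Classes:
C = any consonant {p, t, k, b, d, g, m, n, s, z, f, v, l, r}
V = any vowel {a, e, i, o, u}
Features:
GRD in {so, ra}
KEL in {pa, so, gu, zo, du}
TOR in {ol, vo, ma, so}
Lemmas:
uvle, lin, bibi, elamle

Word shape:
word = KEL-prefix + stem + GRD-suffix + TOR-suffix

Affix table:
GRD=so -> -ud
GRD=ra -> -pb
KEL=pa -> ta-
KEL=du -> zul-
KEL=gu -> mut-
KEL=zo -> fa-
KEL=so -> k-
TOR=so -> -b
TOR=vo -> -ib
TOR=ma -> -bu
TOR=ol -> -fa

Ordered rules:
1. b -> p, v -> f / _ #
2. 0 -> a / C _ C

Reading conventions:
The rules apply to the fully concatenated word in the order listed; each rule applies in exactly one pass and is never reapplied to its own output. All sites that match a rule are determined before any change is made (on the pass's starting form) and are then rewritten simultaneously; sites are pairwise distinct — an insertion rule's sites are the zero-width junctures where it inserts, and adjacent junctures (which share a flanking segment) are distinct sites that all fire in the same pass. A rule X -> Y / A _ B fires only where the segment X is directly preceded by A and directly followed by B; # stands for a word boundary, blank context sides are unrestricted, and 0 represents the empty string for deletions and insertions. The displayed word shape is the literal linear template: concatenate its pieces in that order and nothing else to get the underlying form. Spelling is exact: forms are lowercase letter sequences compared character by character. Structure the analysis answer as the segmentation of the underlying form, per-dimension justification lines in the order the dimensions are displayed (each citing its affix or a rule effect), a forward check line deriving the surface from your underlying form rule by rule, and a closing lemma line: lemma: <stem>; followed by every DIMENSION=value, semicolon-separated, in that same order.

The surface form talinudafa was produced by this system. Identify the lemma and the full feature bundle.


underlying: ta-lin-ud-fa
GRD=so - signalled by the affix -ud
KEL=pa - signalled by the affix ta-
TOR=ol - signalled by the affix -fa
check: talinudfa -> talinudfa -> talinudafa
lemma: lin; GRD=so; KEL=pa; TOR=ol


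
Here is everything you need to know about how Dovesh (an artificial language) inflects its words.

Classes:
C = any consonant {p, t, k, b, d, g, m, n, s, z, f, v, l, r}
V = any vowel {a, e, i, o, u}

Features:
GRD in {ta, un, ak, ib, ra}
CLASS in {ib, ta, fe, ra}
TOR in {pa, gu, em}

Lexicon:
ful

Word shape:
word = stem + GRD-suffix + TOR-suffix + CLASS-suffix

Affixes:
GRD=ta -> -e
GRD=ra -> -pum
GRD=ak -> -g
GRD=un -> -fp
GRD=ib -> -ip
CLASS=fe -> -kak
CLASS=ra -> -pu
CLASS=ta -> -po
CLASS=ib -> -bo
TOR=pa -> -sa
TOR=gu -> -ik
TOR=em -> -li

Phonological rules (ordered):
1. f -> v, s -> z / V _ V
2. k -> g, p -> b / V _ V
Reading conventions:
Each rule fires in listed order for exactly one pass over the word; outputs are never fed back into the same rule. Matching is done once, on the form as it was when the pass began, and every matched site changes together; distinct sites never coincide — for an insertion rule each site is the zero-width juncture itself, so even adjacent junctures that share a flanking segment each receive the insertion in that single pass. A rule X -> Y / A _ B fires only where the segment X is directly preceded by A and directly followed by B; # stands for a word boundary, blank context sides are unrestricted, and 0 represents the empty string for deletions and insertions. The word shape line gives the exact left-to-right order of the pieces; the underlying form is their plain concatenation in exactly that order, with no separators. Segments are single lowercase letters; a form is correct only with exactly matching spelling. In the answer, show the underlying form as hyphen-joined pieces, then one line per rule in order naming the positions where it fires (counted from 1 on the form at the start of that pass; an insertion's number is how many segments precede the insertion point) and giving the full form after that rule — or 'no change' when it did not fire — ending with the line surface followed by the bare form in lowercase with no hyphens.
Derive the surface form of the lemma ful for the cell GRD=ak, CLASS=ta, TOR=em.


underlying: ful-g-li-po
1. f -> v, s -> z / V _ V: no change
2. k -> g, p -> b / V _ V: fires at position(s) 7: fulglibo
surface: fulglibo


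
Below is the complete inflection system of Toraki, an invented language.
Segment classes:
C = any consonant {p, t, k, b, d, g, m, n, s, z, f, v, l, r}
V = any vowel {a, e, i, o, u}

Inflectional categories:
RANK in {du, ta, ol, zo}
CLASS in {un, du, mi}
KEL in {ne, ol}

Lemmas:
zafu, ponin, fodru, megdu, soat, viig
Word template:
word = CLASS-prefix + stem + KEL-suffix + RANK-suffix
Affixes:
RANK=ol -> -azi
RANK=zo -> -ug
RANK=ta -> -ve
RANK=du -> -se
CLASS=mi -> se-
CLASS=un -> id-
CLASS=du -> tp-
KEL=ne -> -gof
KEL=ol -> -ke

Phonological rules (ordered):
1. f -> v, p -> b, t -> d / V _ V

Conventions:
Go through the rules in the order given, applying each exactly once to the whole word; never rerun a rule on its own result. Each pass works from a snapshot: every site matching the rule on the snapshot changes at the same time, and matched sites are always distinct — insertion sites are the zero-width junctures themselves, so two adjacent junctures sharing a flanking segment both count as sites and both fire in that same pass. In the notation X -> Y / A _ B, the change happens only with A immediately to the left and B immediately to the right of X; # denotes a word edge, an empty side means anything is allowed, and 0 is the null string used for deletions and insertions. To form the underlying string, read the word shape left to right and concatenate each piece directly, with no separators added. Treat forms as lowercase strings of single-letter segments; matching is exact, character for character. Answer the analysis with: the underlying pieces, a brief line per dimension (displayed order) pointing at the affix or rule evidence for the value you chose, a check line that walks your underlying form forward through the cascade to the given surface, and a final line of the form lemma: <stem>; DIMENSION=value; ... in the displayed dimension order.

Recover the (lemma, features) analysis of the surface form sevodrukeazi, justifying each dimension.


underlying: se-fodru-ke-azi
RANK=ol - signalled by the affix -azi
CLASS=mi - signalled by the affix se-
KEL=ol - signalled by the affix -ke
check: sefodrukeazi -> sevodrukeazi
lemma: fodru; RANK=ol; CLASS=mi; KEL=ol


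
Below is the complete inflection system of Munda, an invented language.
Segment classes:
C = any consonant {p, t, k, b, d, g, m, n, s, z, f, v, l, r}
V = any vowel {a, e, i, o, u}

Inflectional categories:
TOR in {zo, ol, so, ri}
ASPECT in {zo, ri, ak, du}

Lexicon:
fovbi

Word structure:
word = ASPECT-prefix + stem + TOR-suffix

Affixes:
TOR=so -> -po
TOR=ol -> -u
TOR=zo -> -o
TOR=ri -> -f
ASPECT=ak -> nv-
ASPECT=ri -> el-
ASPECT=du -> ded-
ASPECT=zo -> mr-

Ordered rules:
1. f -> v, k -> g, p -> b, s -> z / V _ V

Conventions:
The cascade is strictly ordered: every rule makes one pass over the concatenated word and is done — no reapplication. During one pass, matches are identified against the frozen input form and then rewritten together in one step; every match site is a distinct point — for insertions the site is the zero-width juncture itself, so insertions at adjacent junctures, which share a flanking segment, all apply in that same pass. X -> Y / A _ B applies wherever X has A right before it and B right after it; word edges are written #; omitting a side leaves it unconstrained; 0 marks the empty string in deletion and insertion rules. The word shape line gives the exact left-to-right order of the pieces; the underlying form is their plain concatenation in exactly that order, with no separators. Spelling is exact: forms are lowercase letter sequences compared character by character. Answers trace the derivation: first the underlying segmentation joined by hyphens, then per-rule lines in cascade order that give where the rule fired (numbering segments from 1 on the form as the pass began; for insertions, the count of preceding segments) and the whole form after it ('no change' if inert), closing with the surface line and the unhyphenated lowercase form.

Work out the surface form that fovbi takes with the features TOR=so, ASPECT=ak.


underlying: nv-fovbi-po
1. f -> v, k -> g, p -> b, s -> z / V _ V: fires at position(s) 8: nvfovbibo
surface: nvfovbibo


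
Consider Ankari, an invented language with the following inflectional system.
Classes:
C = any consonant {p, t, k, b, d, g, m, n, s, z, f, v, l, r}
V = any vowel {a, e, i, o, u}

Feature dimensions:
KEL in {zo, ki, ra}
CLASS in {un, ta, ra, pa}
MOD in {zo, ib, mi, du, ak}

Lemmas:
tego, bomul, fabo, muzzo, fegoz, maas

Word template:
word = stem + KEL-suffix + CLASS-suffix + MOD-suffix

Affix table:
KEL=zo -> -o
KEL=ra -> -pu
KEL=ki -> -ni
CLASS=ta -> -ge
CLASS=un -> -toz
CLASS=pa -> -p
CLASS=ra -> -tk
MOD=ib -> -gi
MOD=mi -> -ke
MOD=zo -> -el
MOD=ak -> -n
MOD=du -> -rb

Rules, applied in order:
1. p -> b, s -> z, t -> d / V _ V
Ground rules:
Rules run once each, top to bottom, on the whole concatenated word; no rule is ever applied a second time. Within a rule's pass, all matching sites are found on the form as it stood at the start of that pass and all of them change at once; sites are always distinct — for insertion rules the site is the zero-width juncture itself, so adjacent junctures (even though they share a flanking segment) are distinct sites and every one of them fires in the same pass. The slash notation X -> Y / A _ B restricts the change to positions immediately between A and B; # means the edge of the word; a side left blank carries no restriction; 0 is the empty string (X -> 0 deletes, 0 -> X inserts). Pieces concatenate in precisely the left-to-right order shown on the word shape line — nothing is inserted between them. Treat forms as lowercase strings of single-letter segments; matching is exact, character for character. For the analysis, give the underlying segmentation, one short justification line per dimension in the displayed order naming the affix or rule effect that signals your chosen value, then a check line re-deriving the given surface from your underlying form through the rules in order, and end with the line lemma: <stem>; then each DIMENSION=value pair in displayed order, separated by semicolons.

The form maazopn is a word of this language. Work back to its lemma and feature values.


underlying: maas-o-p-n
KEL=zo - signalled by the affix -o
CLASS=pa - signalled by the affix -p
MOD=ak - signalled by the affix -n
check: maasopn -> maazopn
lemma: maas; KEL=zo; CLASS=pa; MOD=ak


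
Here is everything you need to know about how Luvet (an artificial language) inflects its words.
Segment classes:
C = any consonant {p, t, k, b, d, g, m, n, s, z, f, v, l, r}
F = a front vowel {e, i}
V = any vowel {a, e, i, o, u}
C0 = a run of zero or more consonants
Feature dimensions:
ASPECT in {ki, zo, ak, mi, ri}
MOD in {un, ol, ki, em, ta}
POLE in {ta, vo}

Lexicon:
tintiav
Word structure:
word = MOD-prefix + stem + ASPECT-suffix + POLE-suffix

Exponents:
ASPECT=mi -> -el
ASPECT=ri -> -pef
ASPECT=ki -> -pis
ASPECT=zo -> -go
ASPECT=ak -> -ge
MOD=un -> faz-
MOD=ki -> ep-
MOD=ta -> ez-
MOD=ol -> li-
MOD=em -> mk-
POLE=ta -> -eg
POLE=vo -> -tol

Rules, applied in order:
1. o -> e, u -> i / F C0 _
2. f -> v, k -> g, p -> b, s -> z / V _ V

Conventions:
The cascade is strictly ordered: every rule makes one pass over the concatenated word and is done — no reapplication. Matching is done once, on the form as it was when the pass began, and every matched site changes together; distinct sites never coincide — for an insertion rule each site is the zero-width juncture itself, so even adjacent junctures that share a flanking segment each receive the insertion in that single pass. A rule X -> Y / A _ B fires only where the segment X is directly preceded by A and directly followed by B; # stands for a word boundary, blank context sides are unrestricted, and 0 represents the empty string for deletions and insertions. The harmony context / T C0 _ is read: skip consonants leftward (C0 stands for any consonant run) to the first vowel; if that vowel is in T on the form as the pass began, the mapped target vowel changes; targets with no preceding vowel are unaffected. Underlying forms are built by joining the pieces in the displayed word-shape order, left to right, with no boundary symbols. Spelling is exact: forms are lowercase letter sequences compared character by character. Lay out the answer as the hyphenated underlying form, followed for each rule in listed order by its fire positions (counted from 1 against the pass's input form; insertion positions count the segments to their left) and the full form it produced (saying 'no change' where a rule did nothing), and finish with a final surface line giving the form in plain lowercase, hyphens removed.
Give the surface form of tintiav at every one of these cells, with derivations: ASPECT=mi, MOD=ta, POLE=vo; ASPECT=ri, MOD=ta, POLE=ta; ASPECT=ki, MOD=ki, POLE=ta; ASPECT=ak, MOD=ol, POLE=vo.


cell ASPECT=mi, MOD=ta, POLE=vo:
underlying: ez-tintiav-el-tol
1. o -> e, u -> i / F C0 _: fires at position(s) 13: eztintiaveltel
2. f -> v, k -> g, p -> b, s -> z / V _ V: no change
surface: eztintiaveltel

cell ASPECT=ri, MOD=ta, POLE=ta:
underlying: ez-tintiav-pef-eg
1. o -> e, u -> i / F C0 _: no change
2. f -> v, k -> g, p -> b, s -> z / V _ V: fires at position(s) 12: eztintiavpeveg
surface: eztintiavpeveg

cell ASPECT=ki, MOD=ki, POLE=ta:
underlying: ep-tintiav-pis-eg
1. o -> e, u -> i / F C0 _: no change
2. f -> v, k -> g, p -> b, s -> z / V _ V: fires at position(s) 12: eptintiavpizeg
surface: eptintiavpizeg

cell ASPECT=ak, MOD=ol, POLE=vo:
underlying: li-tintiav-ge-tol
1. o -> e, u -> i / F C0 _: fires at position(s) 13: litintiavgetel
2. f -> v, k -> g, p -> b, s -> z / V _ V: no change
surface: litintiavgetel


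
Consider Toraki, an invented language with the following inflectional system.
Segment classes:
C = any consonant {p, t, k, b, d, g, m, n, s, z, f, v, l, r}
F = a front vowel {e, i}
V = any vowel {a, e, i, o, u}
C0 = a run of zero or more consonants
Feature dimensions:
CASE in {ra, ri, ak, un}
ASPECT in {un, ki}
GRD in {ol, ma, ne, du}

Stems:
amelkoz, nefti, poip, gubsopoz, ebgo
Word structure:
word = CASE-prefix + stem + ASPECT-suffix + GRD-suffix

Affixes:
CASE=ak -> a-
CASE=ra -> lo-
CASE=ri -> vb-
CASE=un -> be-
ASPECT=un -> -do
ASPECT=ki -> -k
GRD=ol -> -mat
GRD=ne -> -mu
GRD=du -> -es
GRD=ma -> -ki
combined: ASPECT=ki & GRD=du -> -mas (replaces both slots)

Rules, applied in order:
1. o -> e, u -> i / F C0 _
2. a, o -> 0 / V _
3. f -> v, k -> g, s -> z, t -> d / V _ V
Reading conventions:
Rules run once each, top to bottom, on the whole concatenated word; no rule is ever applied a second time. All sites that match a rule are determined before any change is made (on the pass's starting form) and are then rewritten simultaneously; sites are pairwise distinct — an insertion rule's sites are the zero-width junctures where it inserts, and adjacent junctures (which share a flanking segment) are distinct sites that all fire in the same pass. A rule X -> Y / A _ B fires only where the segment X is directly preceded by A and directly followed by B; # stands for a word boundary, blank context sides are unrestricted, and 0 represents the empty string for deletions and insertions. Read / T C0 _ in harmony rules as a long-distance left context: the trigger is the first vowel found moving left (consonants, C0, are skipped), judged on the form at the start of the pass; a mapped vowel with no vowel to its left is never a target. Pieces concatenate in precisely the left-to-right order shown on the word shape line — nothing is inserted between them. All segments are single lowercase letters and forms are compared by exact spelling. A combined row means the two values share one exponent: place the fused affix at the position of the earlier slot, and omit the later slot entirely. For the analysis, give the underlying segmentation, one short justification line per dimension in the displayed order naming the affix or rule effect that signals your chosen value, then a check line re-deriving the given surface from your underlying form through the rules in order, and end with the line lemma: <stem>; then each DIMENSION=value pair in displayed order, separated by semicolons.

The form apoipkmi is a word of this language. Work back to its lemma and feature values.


underlying: a-poip-k-mu
CASE=ak - signalled by the affix a-
ASPECT=ki - signalled by the affix -k
GRD=ne - signalled by the affix -mu
check: apoipkmu -> apoipkmi -> apoipkmi -> apoipkmi
lemma: poip; CASE=ak; ASPECT=ki; GRD=ne


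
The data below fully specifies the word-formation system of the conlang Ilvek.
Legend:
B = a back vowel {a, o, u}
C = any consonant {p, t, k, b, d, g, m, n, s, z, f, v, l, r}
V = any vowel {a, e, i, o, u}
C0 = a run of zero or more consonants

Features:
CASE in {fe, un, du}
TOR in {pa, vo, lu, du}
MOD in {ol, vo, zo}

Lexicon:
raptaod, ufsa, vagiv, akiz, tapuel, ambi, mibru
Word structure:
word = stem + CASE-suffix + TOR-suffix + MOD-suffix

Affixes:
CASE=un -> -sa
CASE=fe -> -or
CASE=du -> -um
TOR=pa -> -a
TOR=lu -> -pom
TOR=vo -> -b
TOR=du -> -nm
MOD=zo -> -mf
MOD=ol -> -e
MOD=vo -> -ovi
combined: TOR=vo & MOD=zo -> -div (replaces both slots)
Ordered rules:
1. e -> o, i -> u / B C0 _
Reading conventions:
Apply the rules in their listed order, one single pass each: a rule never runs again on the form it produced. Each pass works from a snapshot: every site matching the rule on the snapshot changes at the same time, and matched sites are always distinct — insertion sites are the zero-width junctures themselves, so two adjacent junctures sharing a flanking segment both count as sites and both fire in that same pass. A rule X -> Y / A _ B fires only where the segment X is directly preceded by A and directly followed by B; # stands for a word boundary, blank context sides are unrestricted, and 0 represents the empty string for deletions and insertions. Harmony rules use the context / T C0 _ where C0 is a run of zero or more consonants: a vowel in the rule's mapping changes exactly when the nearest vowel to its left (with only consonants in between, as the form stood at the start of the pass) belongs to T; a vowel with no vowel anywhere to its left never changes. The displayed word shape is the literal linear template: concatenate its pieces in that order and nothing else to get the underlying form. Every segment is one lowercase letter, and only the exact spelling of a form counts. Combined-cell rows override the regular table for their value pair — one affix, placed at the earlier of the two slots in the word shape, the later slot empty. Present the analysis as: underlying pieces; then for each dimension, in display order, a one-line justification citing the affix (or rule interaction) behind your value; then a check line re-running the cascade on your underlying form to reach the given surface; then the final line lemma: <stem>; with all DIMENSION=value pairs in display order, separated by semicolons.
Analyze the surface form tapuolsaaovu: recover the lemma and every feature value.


underlying: tapuel-sa-a-ovi
CASE=un - signalled by the affix -sa
TOR=pa - signalled by the affix -a
MOD=vo - signalled by the affix -ovi
check: tapuelsaaovi -> tapuolsaaovu
lemma: tapuel; CASE=un; TOR=pa; MOD=vo


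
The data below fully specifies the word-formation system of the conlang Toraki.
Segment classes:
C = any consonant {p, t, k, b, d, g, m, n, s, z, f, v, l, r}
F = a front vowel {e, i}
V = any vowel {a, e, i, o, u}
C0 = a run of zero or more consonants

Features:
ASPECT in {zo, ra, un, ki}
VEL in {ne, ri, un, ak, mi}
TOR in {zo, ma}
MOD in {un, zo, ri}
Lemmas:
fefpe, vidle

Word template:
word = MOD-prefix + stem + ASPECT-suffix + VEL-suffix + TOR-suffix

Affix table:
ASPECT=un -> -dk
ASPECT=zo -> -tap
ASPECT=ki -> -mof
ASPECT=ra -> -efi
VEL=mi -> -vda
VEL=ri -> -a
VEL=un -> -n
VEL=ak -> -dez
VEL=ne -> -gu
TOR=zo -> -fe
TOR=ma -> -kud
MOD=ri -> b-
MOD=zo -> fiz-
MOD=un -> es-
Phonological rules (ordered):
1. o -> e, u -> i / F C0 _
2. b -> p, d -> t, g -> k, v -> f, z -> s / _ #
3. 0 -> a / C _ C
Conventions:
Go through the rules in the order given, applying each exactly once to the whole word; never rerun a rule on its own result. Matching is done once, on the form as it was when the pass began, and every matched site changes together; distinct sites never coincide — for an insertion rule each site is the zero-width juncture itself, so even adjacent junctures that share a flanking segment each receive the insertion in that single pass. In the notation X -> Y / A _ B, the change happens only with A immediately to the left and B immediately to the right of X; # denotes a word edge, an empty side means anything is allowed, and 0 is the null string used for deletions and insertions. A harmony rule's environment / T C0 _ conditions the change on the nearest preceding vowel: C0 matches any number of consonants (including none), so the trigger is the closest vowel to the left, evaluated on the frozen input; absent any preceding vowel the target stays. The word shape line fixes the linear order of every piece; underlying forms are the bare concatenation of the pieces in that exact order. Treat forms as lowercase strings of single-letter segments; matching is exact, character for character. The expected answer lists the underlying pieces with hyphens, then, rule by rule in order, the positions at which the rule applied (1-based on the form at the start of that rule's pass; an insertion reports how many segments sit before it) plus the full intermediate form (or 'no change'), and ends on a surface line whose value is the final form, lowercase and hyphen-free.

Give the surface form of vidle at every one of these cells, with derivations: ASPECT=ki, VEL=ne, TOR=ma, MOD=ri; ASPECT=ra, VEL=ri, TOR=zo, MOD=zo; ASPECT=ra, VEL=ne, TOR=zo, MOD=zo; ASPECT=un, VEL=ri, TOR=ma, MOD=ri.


cell ASPECT=ki, VEL=ne, TOR=ma, MOD=ri:
underlying: b-vidle-mof-gu-kud
1. o -> e, u -> i / F C0 _: fires at position(s) 8: bvidlemefgukud
2. b -> p, d -> t, g -> k, v -> f, z -> s / _ #: fires at position(s) 14: bvidlemefgukut
3. 0 -> a / C _ C: inserts after position(s) 1, 4, 9: bavidalemefagukut
surface: bavidalemefagukut

cell ASPECT=ra, VEL=ri, TOR=zo, MOD=zo:
underlying: fiz-vidle-efi-a-fe
1. o -> e, u -> i / F C0 _: no change
2. b -> p, d -> t, g -> k, v -> f, z -> s / _ #: no change
3. 0 -> a / C _ C: inserts after position(s) 3, 6: fizavidaleefiafe
surface: fizavidaleefiafe

cell ASPECT=ra, VEL=ne, TOR=zo, MOD=zo:
underlying: fiz-vidle-efi-gu-fe
1. o -> e, u -> i / F C0 _: fires at position(s) 13: fizvidleefigife
2. b -> p, d -> t, g -> k, v -> f, z -> s / _ #: no change
3. 0 -> a / C _ C: inserts after position(s) 3, 6: fizavidaleefigife
surface: fizavidaleefigife

cell ASPECT=un, VEL=ri, TOR=ma, MOD=ri:
underlying: b-vidle-dk-a-kud
1. o -> e, u -> i / F C0 _: no change
2. b -> p, d -> t, g -> k, v -> f, z -> s / _ #: fires at position(s) 12: bvidledkakut
3. 0 -> a / C _ C: inserts after position(s) 1, 4, 7: bavidaledakakut
surface: bavidaledakakut


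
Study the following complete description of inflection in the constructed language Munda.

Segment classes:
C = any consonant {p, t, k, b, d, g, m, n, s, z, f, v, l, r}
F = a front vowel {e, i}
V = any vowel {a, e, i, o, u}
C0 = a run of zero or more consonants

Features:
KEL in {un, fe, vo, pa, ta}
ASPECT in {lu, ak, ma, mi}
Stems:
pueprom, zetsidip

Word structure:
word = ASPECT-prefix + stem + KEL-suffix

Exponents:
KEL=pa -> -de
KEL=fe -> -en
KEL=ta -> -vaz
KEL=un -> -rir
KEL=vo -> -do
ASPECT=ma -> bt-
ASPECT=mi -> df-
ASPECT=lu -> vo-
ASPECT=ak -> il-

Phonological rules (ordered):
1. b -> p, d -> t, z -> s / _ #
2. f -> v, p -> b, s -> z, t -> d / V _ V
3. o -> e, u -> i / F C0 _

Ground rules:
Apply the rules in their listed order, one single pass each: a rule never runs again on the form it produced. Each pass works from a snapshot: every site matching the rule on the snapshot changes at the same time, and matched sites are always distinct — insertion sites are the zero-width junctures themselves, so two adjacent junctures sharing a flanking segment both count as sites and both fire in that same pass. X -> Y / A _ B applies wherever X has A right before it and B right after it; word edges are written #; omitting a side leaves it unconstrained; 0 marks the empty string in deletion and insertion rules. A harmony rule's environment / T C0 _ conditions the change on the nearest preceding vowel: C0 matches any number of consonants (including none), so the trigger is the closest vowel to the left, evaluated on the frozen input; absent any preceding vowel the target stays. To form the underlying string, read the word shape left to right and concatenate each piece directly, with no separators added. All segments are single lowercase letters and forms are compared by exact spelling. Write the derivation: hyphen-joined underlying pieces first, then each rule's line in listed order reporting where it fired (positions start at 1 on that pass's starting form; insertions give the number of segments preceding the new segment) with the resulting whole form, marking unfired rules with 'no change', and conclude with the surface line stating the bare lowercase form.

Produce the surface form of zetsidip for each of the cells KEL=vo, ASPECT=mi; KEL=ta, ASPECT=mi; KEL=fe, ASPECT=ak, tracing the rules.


cell KEL=vo, ASPECT=mi:
underlying: df-zetsidip-do
1. b -> p, d -> t, z -> s / _ #: no change
2. f -> v, p -> b, s -> z, t -> d / V _ V: no change
3. o -> e, u -> i / F C0 _: fires at position(s) 12: dfzetsidipde
surface: dfzetsidipde

cell KEL=ta, ASPECT=mi:
underlying: df-zetsidip-vaz
1. b -> p, d -> t, z -> s / _ #: fires at position(s) 13: dfzetsidipvas
2. f -> v, p -> b, s -> z, t -> d / V _ V: no change
3. o -> e, u -> i / F C0 _: no change
surface: dfzetsidipvas

cell KEL=fe, ASPECT=ak:
underlying: il-zetsidip-en
1. b -> p, d -> t, z -> s / _ #: no change
2. f -> v, p -> b, s -> z, t -> d / V _ V: fires at position(s) 10: ilzetsidiben
3. o -> e, u -> i / F C0 _: no change
surface: ilzetsidiben


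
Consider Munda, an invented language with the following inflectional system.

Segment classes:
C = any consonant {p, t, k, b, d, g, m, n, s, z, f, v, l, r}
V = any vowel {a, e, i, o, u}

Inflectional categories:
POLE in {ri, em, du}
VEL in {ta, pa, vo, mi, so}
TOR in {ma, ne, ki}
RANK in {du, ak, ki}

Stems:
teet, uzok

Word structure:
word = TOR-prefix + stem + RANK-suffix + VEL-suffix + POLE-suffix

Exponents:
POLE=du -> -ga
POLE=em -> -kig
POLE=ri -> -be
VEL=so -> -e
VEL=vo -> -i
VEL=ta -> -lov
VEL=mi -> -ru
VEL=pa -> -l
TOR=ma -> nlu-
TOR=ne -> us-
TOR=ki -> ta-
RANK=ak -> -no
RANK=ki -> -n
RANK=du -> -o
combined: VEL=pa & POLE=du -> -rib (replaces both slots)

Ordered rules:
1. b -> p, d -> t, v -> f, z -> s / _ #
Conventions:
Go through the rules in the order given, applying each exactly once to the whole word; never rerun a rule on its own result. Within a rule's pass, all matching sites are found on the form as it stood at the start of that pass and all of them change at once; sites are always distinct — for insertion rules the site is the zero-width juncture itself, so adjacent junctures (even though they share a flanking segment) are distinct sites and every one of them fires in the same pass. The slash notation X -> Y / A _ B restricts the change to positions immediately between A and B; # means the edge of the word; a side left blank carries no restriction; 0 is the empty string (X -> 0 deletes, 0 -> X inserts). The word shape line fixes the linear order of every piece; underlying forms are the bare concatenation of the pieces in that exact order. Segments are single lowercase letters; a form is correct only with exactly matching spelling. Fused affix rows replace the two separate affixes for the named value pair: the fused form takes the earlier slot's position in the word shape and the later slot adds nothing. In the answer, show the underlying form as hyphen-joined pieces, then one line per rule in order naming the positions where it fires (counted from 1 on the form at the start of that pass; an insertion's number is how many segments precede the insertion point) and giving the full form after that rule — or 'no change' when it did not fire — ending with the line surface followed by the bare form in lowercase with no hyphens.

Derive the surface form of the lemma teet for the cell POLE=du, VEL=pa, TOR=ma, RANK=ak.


underlying: nlu-teet-no-rib
1. b -> p, d -> t, v -> f, z -> s / _ #: fires at position(s) 12: nluteetnorip
surface: nluteetnorip


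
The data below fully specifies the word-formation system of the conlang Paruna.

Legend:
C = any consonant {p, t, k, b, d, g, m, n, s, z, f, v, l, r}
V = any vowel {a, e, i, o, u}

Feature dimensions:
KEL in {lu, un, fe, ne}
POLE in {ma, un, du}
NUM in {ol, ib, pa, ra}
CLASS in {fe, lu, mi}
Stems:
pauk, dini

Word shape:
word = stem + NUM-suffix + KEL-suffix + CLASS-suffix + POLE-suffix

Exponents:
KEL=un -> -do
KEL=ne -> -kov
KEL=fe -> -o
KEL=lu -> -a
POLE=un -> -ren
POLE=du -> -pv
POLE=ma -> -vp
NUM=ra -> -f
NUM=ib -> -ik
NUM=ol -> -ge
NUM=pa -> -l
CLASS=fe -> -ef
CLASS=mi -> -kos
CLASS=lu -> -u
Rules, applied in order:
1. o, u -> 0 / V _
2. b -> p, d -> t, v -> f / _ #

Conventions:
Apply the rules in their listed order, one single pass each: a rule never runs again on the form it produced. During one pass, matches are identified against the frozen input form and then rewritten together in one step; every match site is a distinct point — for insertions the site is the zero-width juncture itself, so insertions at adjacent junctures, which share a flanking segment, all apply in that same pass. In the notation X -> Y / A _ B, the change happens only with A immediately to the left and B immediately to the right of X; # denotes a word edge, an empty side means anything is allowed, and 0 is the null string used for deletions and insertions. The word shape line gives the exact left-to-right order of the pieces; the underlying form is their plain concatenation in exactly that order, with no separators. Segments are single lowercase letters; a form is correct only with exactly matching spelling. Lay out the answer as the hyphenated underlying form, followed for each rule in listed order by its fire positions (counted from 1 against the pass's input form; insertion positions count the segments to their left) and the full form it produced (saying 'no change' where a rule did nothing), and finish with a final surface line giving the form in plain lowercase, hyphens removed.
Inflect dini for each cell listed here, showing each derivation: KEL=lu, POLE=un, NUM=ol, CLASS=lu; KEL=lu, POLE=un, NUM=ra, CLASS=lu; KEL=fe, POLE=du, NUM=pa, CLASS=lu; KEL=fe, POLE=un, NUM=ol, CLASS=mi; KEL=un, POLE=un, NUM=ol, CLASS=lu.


cell KEL=lu, POLE=un, NUM=ol, CLASS=lu:
underlying: dini-ge-a-u-ren
1. o, u -> 0 / V _: fires at position(s) 8: dinigearen
2. b -> p, d -> t, v -> f / _ #: no change
surface: dinigearen

cell KEL=lu, POLE=un, NUM=ra, CLASS=lu:
underlying: dini-f-a-u-ren
1. o, u -> 0 / V _: fires at position(s) 7: dinifaren
2. b -> p, d -> t, v -> f / _ #: no change
surface: dinifaren

cell KEL=fe, POLE=du, NUM=pa, CLASS=lu:
underlying: dini-l-o-u-pv
1. o, u -> 0 / V _: fires at position(s) 7: dinilopv
2. b -> p, d -> t, v -> f / _ #: fires at position(s) 8: dinilopf
surface: dinilopf

cell KEL=fe, POLE=un, NUM=ol, CLASS=mi:
underlying: dini-ge-o-kos-ren
1. o, u -> 0 / V _: fires at position(s) 7: dinigekosren
2. b -> p, d -> t, v -> f / _ #: no change
surface: dinigekosren

cell KEL=un, POLE=un, NUM=ol, CLASS=lu:
underlying: dini-ge-do-u-ren
1. o, u -> 0 / V _: fires at position(s) 9: dinigedoren
2. b -> p, d -> t, v -> f / _ #: no change
surface: dinigedoren


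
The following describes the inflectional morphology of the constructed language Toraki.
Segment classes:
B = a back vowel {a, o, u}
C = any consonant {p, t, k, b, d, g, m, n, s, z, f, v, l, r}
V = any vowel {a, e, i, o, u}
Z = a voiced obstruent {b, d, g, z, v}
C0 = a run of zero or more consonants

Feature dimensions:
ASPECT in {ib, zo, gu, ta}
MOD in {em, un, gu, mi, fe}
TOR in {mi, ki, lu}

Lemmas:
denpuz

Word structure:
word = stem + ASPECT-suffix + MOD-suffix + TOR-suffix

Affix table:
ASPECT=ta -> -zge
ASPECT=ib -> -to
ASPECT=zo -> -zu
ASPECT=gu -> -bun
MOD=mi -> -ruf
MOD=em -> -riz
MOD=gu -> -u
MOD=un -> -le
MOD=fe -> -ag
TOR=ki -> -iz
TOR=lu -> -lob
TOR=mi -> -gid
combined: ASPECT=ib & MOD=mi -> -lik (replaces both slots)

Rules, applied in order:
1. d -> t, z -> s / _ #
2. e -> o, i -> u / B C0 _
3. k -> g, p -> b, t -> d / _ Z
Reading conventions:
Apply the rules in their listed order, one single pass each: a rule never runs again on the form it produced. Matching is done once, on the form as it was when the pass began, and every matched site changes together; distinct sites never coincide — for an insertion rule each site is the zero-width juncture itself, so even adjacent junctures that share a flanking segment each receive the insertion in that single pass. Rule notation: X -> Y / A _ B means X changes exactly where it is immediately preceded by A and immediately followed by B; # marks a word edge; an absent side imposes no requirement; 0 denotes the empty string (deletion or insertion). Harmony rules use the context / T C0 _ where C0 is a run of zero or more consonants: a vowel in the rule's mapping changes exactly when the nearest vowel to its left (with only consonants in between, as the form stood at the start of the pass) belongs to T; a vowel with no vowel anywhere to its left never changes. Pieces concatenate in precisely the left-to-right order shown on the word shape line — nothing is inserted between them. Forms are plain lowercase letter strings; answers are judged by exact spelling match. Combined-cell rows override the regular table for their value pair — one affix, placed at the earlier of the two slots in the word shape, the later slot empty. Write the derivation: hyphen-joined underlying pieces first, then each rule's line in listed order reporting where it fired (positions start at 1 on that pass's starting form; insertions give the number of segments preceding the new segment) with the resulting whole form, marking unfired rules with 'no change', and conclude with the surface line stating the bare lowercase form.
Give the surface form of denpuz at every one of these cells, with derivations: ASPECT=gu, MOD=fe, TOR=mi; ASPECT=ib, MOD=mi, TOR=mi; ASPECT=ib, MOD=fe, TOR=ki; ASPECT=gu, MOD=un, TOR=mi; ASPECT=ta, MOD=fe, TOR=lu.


cell ASPECT=gu, MOD=fe, TOR=mi:
underlying: denpuz-bun-ag-gid
1. d -> t, z -> s / _ #: fires at position(s) 14: denpuzbunaggit
2. e -> o, i -> u / B C0 _: fires at position(s) 13: denpuzbunaggut
3. k -> g, p -> b, t -> d / _ Z: no change
surface: denpuzbunaggut

cell ASPECT=ib, MOD=mi, TOR=mi:
underlying: denpuz-lik-gid
1. d -> t, z -> s / _ #: fires at position(s) 12: denpuzlikgit
2. e -> o, i -> u / B C0 _: fires at position(s) 8: denpuzlukgit
3. k -> g, p -> b, t -> d / _ Z: fires at position(s) 9: denpuzluggit
surface: denpuzluggit

cell ASPECT=ib, MOD=fe, TOR=ki:
underlying: denpuz-to-ag-iz
1. d -> t, z -> s / _ #: fires at position(s) 12: denpuztoagis
2. e -> o, i -> u / B C0 _: fires at position(s) 11: denpuztoagus
3. k -> g, p -> b, t -> d / _ Z: no change
surface: denpuztoagus

cell ASPECT=gu, MOD=un, TOR=mi:
underlying: denpuz-bun-le-gid
1. d -> t, z -> s / _ #: fires at position(s) 14: denpuzbunlegit
2. e -> o, i -> u / B C0 _: fires at position(s) 11: denpuzbunlogit
3. k -> g, p -> b, t -> d / _ Z: no change
surface: denpuzbunlogit

cell ASPECT=ta, MOD=fe, TOR=lu:
underlying: denpuz-zge-ag-lob
1. d -> t, z -> s / _ #: no change
2. e -> o, i -> u / B C0 _: fires at position(s) 9: denpuzzgoaglob
3. k -> g, p -> b, t -> d / _ Z: no change
surface: denpuzzgoaglob


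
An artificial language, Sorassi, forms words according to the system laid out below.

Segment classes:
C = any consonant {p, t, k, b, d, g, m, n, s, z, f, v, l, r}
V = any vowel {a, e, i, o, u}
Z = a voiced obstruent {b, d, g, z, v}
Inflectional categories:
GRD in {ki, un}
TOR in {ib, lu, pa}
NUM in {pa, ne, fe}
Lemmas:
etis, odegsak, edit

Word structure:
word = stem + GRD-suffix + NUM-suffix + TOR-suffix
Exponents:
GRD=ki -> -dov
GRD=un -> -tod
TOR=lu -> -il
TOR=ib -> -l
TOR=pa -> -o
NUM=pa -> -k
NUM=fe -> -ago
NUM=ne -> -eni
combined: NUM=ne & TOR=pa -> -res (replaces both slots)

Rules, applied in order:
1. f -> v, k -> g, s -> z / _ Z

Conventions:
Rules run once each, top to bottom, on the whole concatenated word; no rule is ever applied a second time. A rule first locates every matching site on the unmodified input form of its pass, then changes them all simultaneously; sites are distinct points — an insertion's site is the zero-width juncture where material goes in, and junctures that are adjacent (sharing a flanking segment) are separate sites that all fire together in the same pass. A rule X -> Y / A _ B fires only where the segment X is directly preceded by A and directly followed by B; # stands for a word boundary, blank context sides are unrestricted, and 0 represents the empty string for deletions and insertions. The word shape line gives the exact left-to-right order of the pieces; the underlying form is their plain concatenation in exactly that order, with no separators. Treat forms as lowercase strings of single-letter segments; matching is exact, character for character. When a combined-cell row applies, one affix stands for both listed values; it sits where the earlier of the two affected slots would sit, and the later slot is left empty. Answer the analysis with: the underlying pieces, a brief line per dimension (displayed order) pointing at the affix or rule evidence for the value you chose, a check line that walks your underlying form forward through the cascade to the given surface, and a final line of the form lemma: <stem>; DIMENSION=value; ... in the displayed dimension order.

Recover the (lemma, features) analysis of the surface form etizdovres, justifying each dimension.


underlying: etis-dov-res
GRD=ki - signalled by the affix -dov
TOR=pa - signalled by the combined affix row
NUM=ne - signalled by the combined affix row
check: etisdovres -> etizdovres
lemma: etis; GRD=ki; TOR=pa; NUM=ne


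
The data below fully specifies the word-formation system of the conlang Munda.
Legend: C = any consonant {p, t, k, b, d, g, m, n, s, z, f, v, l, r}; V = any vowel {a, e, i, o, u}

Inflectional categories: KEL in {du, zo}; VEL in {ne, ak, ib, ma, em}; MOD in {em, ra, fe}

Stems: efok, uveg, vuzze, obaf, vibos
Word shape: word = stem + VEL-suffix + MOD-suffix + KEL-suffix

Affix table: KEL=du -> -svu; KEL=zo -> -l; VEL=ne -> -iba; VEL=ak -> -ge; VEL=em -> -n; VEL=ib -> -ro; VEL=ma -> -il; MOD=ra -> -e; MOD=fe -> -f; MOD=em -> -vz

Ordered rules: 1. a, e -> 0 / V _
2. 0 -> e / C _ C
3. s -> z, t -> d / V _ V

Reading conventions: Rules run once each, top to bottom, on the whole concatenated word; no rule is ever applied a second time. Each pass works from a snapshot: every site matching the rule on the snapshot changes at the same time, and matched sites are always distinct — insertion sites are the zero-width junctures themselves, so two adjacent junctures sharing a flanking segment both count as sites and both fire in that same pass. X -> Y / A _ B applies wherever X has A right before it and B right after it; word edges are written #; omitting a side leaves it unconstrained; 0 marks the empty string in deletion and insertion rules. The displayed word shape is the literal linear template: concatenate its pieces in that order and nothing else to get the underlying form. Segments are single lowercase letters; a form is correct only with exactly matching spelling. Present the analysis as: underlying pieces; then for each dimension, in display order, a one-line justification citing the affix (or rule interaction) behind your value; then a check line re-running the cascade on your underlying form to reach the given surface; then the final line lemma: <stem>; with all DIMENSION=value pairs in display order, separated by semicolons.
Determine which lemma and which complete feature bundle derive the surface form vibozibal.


underlying: vibos-iba-e-l
KEL=zo - signalled by the affix -l
VEL=ne - signalled by the affix -iba
MOD=ra - signalled by the affix -e
check: vibosibael -> vibosibal -> vibosibal -> vibozibal
lemma: vibos; KEL=zo; VEL=ne; MOD=ra
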